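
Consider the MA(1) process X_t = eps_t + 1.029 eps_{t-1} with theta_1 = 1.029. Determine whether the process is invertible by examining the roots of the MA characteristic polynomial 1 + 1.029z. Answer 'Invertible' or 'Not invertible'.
\text{Not invertible}

The MA(q) characteristic polynomial is P(z) = 1 + 1.029z.
Invertibility requires all roots to lie outside the unit circle, i.e. |z| > 1 for every root.
This is linear in z: 1 + (1.029) z = 0  =>  z = -1/(1.029) = -0.971817,  |z| = 0.971817.
Moduli of all roots: 0.9718.
All moduli strictly greater than 1? No.
Verdict: Not invertible.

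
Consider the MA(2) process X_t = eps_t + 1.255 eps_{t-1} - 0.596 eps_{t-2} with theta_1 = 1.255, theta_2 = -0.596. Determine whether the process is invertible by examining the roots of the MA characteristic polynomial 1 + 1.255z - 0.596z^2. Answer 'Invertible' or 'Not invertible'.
\text{Not invertible}

The MA(q) characteristic polynomial is P(z) = 1 + 1.255z - 0.596z^2.
Invertibility requires all roots to lie outside the unit circle, i.e. |z| > 1 for every root.
Set 1 + (1.255) z + (-0.596) z^2 = 0, i.e. a z^2 + b z + c = 0 with a = -0.596, b = 1.255, c = 1.
Discriminant D = b^2 - 4ac = (1.255)^2 - 4*(-0.596)*1 = 1.575025 - (-2.384) = 3.959025.
D >= 0, so the roots are real: z = (-b +/- sqrt(D)) / (2a) = (-1.255 +/- 1.98973) / (-1.192).
  z_1 = (-1.255 + 1.98973) / (-1.192) = -0.6164,   |z_1| = 0.6164.
  z_2 = (-1.255 - 1.98973) / (-1.192) = 2.7221,   |z_2| = 2.7221.
Moduli of all roots: 0.6164, 2.7221.
All moduli strictly greater than 1? No.
Verdict: Not invertible.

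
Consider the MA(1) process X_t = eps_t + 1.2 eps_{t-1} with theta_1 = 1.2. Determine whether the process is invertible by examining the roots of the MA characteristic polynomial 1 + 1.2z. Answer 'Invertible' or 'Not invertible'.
\text{Not invertible}

The MA(q) characteristic polynomial is P(z) = 1 + 1.2z.
Invertibility requires all roots to lie outside the unit circle, i.e. |z| > 1 for every root.
This is linear in z: 1 + (1.2) z = 0  =>  z = -1/(1.2) = -0.833333,  |z| = 0.833333.
Moduli of all roots: 0.8333.
All moduli strictly greater than 1? No.
Verdict: Not invertible.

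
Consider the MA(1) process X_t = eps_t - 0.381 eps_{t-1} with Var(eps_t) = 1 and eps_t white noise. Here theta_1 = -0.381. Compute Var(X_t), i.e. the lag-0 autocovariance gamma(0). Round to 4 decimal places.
\gamma(0) = 1.1452

For an MA(q) process X_t = eps_t + sum_i theta_i eps_{t-i} with
Var(eps_t) = sigma^2, the variance is
  gamma(0) = sigma^2 * (1 + sum_i theta_i^2).
  sum_i theta_i^2 = (-0.381)^2 = 0.145161.
  gamma(0) = 1 * (1 + 0.145161) = 1 * 1.145161 = 1.145161, which rounds to 1.1452.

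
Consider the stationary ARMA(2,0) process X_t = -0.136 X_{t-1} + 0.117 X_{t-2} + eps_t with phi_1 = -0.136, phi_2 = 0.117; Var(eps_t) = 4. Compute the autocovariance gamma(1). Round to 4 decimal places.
\gamma(1) = -0.6398

Multiply the model equation by X_{t-k} and take expectations. With theta_0 = psi_0 = 1 and psi_j the MA(infinity) weights, this gives
  gamma(k) - sum_i phi_i gamma(k-i) = c_k,
  c_k = sigma^2 * sum_{j=k..q} theta_j psi_{j-k}   (c_k = 0 for k > q),
using gamma(-m) = gamma(m).
Pure AR (q = 0): c_0 = sigma^2 = 4, c_k = 0 for k >= 1.
Equations for k = 0, 1, 2 (AR order 2, c_2 = 0):
  (E0) gamma(0) = phi_1 gamma(1) + phi_2 gamma(2) + c_0
  (E1) gamma(1) = phi_1 gamma(0) + phi_2 gamma(1) + c_1
  (E2) gamma(2) = phi_1 gamma(1) + phi_2 gamma(0)
From (E1): gamma(1) = A gamma(0) + B with
  A = phi_1 / (1 - phi_2) = -0.136 / 0.883 = -0.15402,   B = c_1 / (1 - phi_2) = 0 / 0.883 = 0.
Insert (E2) into (E0): gamma(0) (1 - phi_2^2) = phi_1 (1 + phi_2) gamma(1) + c_0.
  phi_1 (1 + phi_2) = (-0.136)(1.117) = -0.151912,   1 - phi_2^2 = 0.986311.
Replace gamma(1) by A gamma(0) + B and collect gamma(0):
  gamma(0) [0.986311 - (-0.151912)(-0.15402)] = c_0 = 4
  gamma(0) * 0.962913 = 4
  gamma(0) = 4 / 0.962913 = 4.15406.
  gamma(1) = A gamma(0) = (-0.15402)(4.15406) = -0.63981.
Therefore gamma(1) = -0.6398 (to 4 decimal places).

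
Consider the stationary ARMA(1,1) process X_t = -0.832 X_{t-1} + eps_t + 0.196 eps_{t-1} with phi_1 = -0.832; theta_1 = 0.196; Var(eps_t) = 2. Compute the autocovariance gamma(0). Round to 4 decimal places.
\gamma(0) = 4.6285

Multiply the model equation by X_{t-k} and take expectations. With theta_0 = psi_0 = 1 and psi_j the MA(infinity) weights, this gives
  gamma(k) - sum_i phi_i gamma(k-i) = c_k,
  c_k = sigma^2 * sum_{j=k..q} theta_j psi_{j-k}   (c_k = 0 for k > q),
using gamma(-m) = gamma(m).
psi-weights needed (psi_j = theta_j + sum_i phi_i psi_{j-i}):
  psi_1 = theta_1 + phi_1 = 0.196 + (-0.832) = -0.636
Right-hand sides:
  c_0 = sigma^2 (1 + theta_1 psi_1) = 2 * (1 + (0.196)(-0.636)) = 2 * 0.875344 = 1.750688
  c_1 = sigma^2 theta_1 = 2 * (0.196) = 0.392
  c_2 = 0
Equations for k = 0 and k = 1 (AR order 1):
  gamma(0) = phi_1 gamma(1) + c_0
  gamma(1) = phi_1 gamma(0) + c_1
Substituting the second into the first: gamma(0) (1 - phi_1^2) = c_0 + phi_1 c_1, so
  gamma(0) = (c_0 + phi_1 c_1) / (1 - phi_1^2) = (1.750688 + (-0.832)(0.392)) / (1 - (-0.832)^2) = 1.424544 / 0.307776 = 4.628509.
Therefore gamma(0) = 4.6285 (to 4 decimal places).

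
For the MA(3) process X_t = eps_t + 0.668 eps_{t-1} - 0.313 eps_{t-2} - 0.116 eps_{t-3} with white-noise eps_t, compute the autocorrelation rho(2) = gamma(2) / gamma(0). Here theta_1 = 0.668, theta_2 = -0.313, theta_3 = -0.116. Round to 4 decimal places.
\rho(2) = -0.2507

For an MA(q) process with theta_0 = 1, the autocovariance is
  gamma(k) = sigma^2 * sum_{i=0..q-k} theta_i * theta_{i+k},
and rho(k) = gamma(k) / gamma(0). Sigma^2 cancels.
  numerator   = (1)*(-0.313) + (0.668)*(-0.116) = -0.390488.
  denominator = (1)^2 + (0.668)^2 + (-0.313)^2 + (-0.116)^2 = 1.557649.
  rho(2) = -0.390488 / 1.557649 = -0.2507.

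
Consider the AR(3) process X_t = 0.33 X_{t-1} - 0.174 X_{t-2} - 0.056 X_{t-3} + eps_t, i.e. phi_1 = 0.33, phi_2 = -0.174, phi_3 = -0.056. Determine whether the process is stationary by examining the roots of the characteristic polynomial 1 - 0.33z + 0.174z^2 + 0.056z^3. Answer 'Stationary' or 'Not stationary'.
\text{Stationary}

The AR(p) characteristic polynomial is P(z) = 1 - 0.33z + 0.174z^2 + 0.056z^3.
Stationarity requires all roots to lie outside the unit circle, i.e. |z| > 1 for every root.
Degree 3: look for a simple real root z0 first, then factor out (1 - z/z0) and solve the remaining quadratic.
Testing z0 = -5: P(-5) = 1 + (-0.33)(-5) + (0.174)(-5)^2 + (0.056)(-5)^3
  = 1 + (1.65) + (4.35) + (-7) = 0.  So z_0 = -5 is a root, |z_0| = 5.
Divide out the factor (1 + 0.2 z) = (1 - z/z0) (since 1/z0 = -0.2):
  P(z) = (1 + 0.2 z)(1 + (-0.53) z + (0.28) z^2)
  [check: z-coef -0.53 - (-0.2) = -0.33; z^2-coef 0.28 - (-0.2)(-0.53) = 0.174; z^3-coef -(-0.2)(0.28) = 0.056.]
Remaining roots from the quadratic factor 1 + (-0.53) z + (0.28) z^2:
  Set 1 + (-0.53) z + (0.28) z^2 = 0, i.e. a z^2 + b z + c = 0 with a = 0.28, b = -0.53, c = 1.
  Discriminant D = b^2 - 4ac = (-0.53)^2 - 4*(0.28)*1 = 0.2809 - (1.12) = -0.8391.
  D < 0, so the roots are the complex-conjugate pair z = (-b +/- i sqrt(-D)) / (2a) = 0.9464 +/- 1.6358i.
  For a conjugate pair |z|^2 = z * conj(z) = (product of roots) = c/a = 1/(0.28) = 3.571429, so |z| = sqrt(3.571429) = 1.8898 for both roots.
Moduli of all roots: 5.0000, 1.8898, 1.8898.
All moduli strictly greater than 1? Yes.
Verdict: Stationary.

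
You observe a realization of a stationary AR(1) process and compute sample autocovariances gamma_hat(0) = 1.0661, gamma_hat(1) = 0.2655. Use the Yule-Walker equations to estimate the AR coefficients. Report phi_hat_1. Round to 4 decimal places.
\hat\phi_{1} = 0.2490

The Yule-Walker equations for an AR(p) process read, in matrix form,
  Gamma_p phi = r_p,   with   (Gamma_p)_{ij} = gamma(|i - j|),
                       (r_p)_i = gamma(i),   i,j = 1..p.
Substitute the sample gammas (Toeplitz matrix and right-hand side of size 1):
  Gamma_p = [[1.0661]]
  r_p     = [0.2655]
With p = 1 this is the single equation gamma(0) phi_1 = gamma(1):
  phi_hat_1 = gamma(1) / gamma(0) = 0.2655 / 1.0661 = 0.2490.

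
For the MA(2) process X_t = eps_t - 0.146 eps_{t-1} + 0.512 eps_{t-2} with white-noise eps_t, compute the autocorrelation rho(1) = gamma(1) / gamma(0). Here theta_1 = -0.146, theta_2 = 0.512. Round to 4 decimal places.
\rho(1) = -0.1720

For an MA(q) process with theta_0 = 1, the autocovariance is
  gamma(k) = sigma^2 * sum_{i=0..q-k} theta_i * theta_{i+k},
and rho(k) = gamma(k) / gamma(0). Sigma^2 cancels.
  numerator   = (1)*(-0.146) + (-0.146)*(0.512) = -0.220752.
  denominator = (1)^2 + (-0.146)^2 + (0.512)^2 = 1.28346.
  rho(1) = -0.220752 / 1.28346 = -0.1720.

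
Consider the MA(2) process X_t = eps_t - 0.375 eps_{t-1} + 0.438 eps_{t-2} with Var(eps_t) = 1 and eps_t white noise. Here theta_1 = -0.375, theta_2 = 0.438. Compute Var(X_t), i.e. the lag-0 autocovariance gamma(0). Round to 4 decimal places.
\gamma(0) = 1.3325

For an MA(q) process X_t = eps_t + sum_i theta_i eps_{t-i} with
Var(eps_t) = sigma^2, the variance is
  gamma(0) = sigma^2 * (1 + sum_i theta_i^2).
  sum_i theta_i^2 = (-0.375)^2 + (0.438)^2 = 0.140625 + 0.191844 = 0.332469.
  gamma(0) = 1 * (1 + 0.332469) = 1 * 1.332469 = 1.332469, which rounds to 1.3325.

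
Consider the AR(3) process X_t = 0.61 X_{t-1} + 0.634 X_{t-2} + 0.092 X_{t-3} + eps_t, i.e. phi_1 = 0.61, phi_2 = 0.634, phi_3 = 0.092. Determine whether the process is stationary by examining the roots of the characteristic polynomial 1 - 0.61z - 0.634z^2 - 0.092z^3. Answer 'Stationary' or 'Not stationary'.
\text{Not stationary}

The AR(p) characteristic polynomial is P(z) = 1 - 0.61z - 0.634z^2 - 0.092z^3.
Stationarity requires all roots to lie outside the unit circle, i.e. |z| > 1 for every root.
Degree 3: look for a simple real root z0 first, then factor out (1 - z/z0) and solve the remaining quadratic.
Testing z0 = -2.5: P(-2.5) = 1 + (-0.61)(-2.5) + (-0.634)(-2.5)^2 + (-0.092)(-2.5)^3
  = 1 + (1.525) + (-3.9625) + (1.4375) = 0.  So z_0 = -2.5 is a root, |z_0| = 2.5.
Divide out the factor (1 + 0.4 z) = (1 - z/z0) (since 1/z0 = -0.4):
  P(z) = (1 + 0.4 z)(1 + (-1.01) z + (-0.23) z^2)
  [check: z-coef -1.01 - (-0.4) = -0.61; z^2-coef -0.23 - (-0.4)(-1.01) = -0.634; z^3-coef -(-0.4)(-0.23) = -0.092.]
Remaining roots from the quadratic factor 1 + (-1.01) z + (-0.23) z^2:
  Set 1 + (-1.01) z + (-0.23) z^2 = 0, i.e. a z^2 + b z + c = 0 with a = -0.23, b = -1.01, c = 1.
  Discriminant D = b^2 - 4ac = (-1.01)^2 - 4*(-0.23)*1 = 1.0201 - (-0.92) = 1.9401.
  D >= 0, so the roots are real: z = (-b +/- sqrt(D)) / (2a) = (1.01 +/- 1.392875) / (-0.46).
    z_1 = (1.01 + 1.392875) / (-0.46) = -5.2236,   |z_1| = 5.2236.
    z_2 = (1.01 - 1.392875) / (-0.46) = 0.8323,   |z_2| = 0.8323.
Moduli of all roots: 2.5000, 5.2236, 0.8323.
All moduli strictly greater than 1? No.
Verdict: Not stationary.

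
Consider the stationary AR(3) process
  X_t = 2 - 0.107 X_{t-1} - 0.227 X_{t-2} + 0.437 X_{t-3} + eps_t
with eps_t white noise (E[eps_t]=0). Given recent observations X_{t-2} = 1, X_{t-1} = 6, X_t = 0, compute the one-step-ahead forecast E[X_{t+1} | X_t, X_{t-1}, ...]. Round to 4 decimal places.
E[X_{t+1} \mid \mathcal F_t] = 1.0750

For an AR(p) model X_t = c + sum_i phi_i X_{t-i} + eps_t, the
one-step-ahead conditional mean is
  E[X_{t+1} | X_t, ...] = c + sum_i phi_i X_{t+1-i}.
Substitute known values:
  E[X_{t+1} | ...] = 2 + (-0.107) * (0) + (-0.227) * (6) + (0.437) * (1)
                   = 1.0750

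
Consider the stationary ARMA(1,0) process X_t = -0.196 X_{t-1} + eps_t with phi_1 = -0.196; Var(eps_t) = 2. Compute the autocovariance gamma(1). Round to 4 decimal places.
\gamma(1) = -0.4077

Multiply the model equation by X_{t-k} and take expectations. With theta_0 = psi_0 = 1 and psi_j the MA(infinity) weights, this gives
  gamma(k) - sum_i phi_i gamma(k-i) = c_k,
  c_k = sigma^2 * sum_{j=k..q} theta_j psi_{j-k}   (c_k = 0 for k > q),
using gamma(-m) = gamma(m).
Pure AR (q = 0): c_0 = sigma^2 = 2, c_k = 0 for k >= 1.
Equations for k = 0 and k = 1 (AR order 1):
  gamma(0) = phi_1 gamma(1) + c_0
  gamma(1) = phi_1 gamma(0) + c_1
Substituting the second into the first: gamma(0) (1 - phi_1^2) = c_0 + phi_1 c_1, so
  gamma(0) = c_0 / (1 - phi_1^2) = 2 / (1 - (-0.196)^2) = 2 / 0.961584 = 2.079901.
  gamma(1) = phi_1 gamma(0) = (-0.196)(2.079901) = -0.407661.
Therefore gamma(1) = -0.4077 (to 4 decimal places).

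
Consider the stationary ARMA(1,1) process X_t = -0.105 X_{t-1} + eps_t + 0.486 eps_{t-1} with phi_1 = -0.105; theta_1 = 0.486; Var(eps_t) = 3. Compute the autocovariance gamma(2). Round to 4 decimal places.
\gamma(2) = -0.1152

Multiply the model equation by X_{t-k} and take expectations. With theta_0 = psi_0 = 1 and psi_j the MA(infinity) weights, this gives
  gamma(k) - sum_i phi_i gamma(k-i) = c_k,
  c_k = sigma^2 * sum_{j=k..q} theta_j psi_{j-k}   (c_k = 0 for k > q),
using gamma(-m) = gamma(m).
psi-weights needed (psi_j = theta_j + sum_i phi_i psi_{j-i}):
  psi_1 = theta_1 + phi_1 = 0.486 + (-0.105) = 0.381
Right-hand sides:
  c_0 = sigma^2 (1 + theta_1 psi_1) = 3 * (1 + (0.486)(0.381)) = 3 * 1.185166 = 3.555498
  c_1 = sigma^2 theta_1 = 3 * (0.486) = 1.458
  c_2 = 0
Equations for k = 0 and k = 1 (AR order 1):
  gamma(0) = phi_1 gamma(1) + c_0
  gamma(1) = phi_1 gamma(0) + c_1
Substituting the second into the first: gamma(0) (1 - phi_1^2) = c_0 + phi_1 c_1, so
  gamma(0) = (c_0 + phi_1 c_1) / (1 - phi_1^2) = (3.555498 + (-0.105)(1.458)) / (1 - (-0.105)^2) = 3.402408 / 0.988975 = 3.440338.
  gamma(1) = phi_1 gamma(0) + c_1 = (-0.105)(3.440338) + (1.458) = 1.096765.
For k = 2 (> q): gamma(2) = phi_1 gamma(1) = (-0.105)(1.096765) = -0.11516.
Therefore gamma(2) = -0.1152 (to 4 decimal places).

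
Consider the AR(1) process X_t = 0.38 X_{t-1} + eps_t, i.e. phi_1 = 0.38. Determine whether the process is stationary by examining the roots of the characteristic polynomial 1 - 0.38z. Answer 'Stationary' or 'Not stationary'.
\text{Stationary}

The AR(p) characteristic polynomial is P(z) = 1 - 0.38z.
Stationarity requires all roots to lie outside the unit circle, i.e. |z| > 1 for every root.
This is linear in z: 1 + (-0.38) z = 0  =>  z = -1/(-0.38) = 2.631579,  |z| = 2.631579.
Moduli of all roots: 2.6316.
All moduli strictly greater than 1? Yes.
Verdict: Stationary.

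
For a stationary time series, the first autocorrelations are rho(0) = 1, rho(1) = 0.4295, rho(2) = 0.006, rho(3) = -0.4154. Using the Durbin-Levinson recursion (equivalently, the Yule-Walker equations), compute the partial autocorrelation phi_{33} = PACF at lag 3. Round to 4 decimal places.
\phi_{33} = -0.4180

The PACF at lag k is phi_{kk}, the last component of the solution
to the Yule-Walker system G_k phi = r_k where
  (G_k)_{ij} = rho(|i - j|), (r_k)_i = rho(i), i,j = 1..k.
Equivalently, Durbin-Levinson gives phi_{kk} iteratively:
  phi_{11} = rho(1)
  phi_{kk} = [rho(k) - sum_{j=1..k-1} phi_{k-1,j} rho(k-j)]
            / [1 - sum_{j=1..k-1} phi_{k-1,j} rho(j)],
  phi_{k,j} = phi_{k-1,j} - phi_{kk} phi_{k-1,k-j},  j = 1..k-1.
Step k = 1:
  phi_11 = rho(1) = 0.4295.
Step k = 2:
  phi_22 = [rho(2) - phi_11 rho(1)] / [1 - phi_11 rho(1)] = [0.006 - (0.4295)(0.4295)] / [1 - (0.4295)(0.4295)]
         = -0.17847025 / 0.81552975 = -0.21884.
  Update: phi_21 = phi_11 - phi_22 phi_11 = 0.4295 - (-0.21884)(0.4295) = 0.523492.
Step k = 3:
  phi_33 = [rho(3) - phi_21 rho(2) - phi_22 rho(1)] / [1 - phi_21 rho(1) - phi_22 rho(2)]
    numerator   = -0.4154 - (0.523492)(0.006) - (-0.21884)(0.4295) = -0.32454932
    denominator = 1 - (0.523492)(0.4295) - (-0.21884)(0.006) = 0.77647338
  phi_33 = -0.32454932 / 0.77647338 = -0.418.
Therefore phi_{33} = -0.4180.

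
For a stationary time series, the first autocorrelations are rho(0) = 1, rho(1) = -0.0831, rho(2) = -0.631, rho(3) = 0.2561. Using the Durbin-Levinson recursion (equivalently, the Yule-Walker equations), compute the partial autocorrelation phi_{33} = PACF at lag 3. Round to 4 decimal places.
\phi_{33} = 0.1999

The PACF at lag k is phi_{kk}, the last component of the solution
to the Yule-Walker system G_k phi = r_k where
  (G_k)_{ij} = rho(|i - j|), (r_k)_i = rho(i), i,j = 1..k.
Equivalently, Durbin-Levinson gives phi_{kk} iteratively:
  phi_{11} = rho(1)
  phi_{kk} = [rho(k) - sum_{j=1..k-1} phi_{k-1,j} rho(k-j)]
            / [1 - sum_{j=1..k-1} phi_{k-1,j} rho(j)],
  phi_{k,j} = phi_{k-1,j} - phi_{kk} phi_{k-1,k-j},  j = 1..k-1.
Step k = 1:
  phi_11 = rho(1) = -0.0831.
Step k = 2:
  phi_22 = [rho(2) - phi_11 rho(1)] / [1 - phi_11 rho(1)] = [-0.631 - (-0.0831)(-0.0831)] / [1 - (-0.0831)(-0.0831)]
         = -0.63790561 / 0.99309439 = -0.642341.
  Update: phi_21 = phi_11 - phi_22 phi_11 = -0.0831 - (-0.642341)(-0.0831) = -0.136479.
Step k = 3:
  phi_33 = [rho(3) - phi_21 rho(2) - phi_22 rho(1)] / [1 - phi_21 rho(1) - phi_22 rho(2)]
    numerator   = 0.2561 - (-0.136479)(-0.631) - (-0.642341)(-0.0831) = 0.11660346
    denominator = 1 - (-0.136479)(-0.0831) - (-0.642341)(-0.631) = 0.58334123
  phi_33 = 0.11660346 / 0.58334123 = 0.1999.
Therefore phi_{33} = 0.1999.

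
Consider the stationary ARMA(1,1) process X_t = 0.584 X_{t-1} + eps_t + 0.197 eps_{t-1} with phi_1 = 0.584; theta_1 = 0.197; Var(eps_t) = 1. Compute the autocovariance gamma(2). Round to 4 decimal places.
\gamma(2) = 0.7718

Multiply the model equation by X_{t-k} and take expectations. With theta_0 = psi_0 = 1 and psi_j the MA(infinity) weights, this gives
  gamma(k) - sum_i phi_i gamma(k-i) = c_k,
  c_k = sigma^2 * sum_{j=k..q} theta_j psi_{j-k}   (c_k = 0 for k > q),
using gamma(-m) = gamma(m).
psi-weights needed (psi_j = theta_j + sum_i phi_i psi_{j-i}):
  psi_1 = theta_1 + phi_1 = 0.197 + (0.584) = 0.781
Right-hand sides:
  c_0 = sigma^2 (1 + theta_1 psi_1) = 1 * (1 + (0.197)(0.781)) = 1 * 1.153857 = 1.153857
  c_1 = sigma^2 theta_1 = 1 * (0.197) = 0.197
  c_2 = 0
Equations for k = 0 and k = 1 (AR order 1):
  gamma(0) = phi_1 gamma(1) + c_0
  gamma(1) = phi_1 gamma(0) + c_1
Substituting the second into the first: gamma(0) (1 - phi_1^2) = c_0 + phi_1 c_1, so
  gamma(0) = (c_0 + phi_1 c_1) / (1 - phi_1^2) = (1.153857 + (0.584)(0.197)) / (1 - (0.584)^2) = 1.268905 / 0.658944 = 1.925664.
  gamma(1) = phi_1 gamma(0) + c_1 = (0.584)(1.925664) + (0.197) = 1.321588.
For k = 2 (> q): gamma(2) = phi_1 gamma(1) = (0.584)(1.321588) = 0.771807.
Therefore gamma(2) = 0.7718 (to 4 decimal places).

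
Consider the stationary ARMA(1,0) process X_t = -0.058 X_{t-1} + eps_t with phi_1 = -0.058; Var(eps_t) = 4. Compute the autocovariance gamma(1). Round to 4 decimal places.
\gamma(1) = -0.2328

Multiply the model equation by X_{t-k} and take expectations. With theta_0 = psi_0 = 1 and psi_j the MA(infinity) weights, this gives
  gamma(k) - sum_i phi_i gamma(k-i) = c_k,
  c_k = sigma^2 * sum_{j=k..q} theta_j psi_{j-k}   (c_k = 0 for k > q),
using gamma(-m) = gamma(m).
Pure AR (q = 0): c_0 = sigma^2 = 4, c_k = 0 for k >= 1.
Equations for k = 0 and k = 1 (AR order 1):
  gamma(0) = phi_1 gamma(1) + c_0
  gamma(1) = phi_1 gamma(0) + c_1
Substituting the second into the first: gamma(0) (1 - phi_1^2) = c_0 + phi_1 c_1, so
  gamma(0) = c_0 / (1 - phi_1^2) = 4 / (1 - (-0.058)^2) = 4 / 0.996636 = 4.013501.
  gamma(1) = phi_1 gamma(0) = (-0.058)(4.013501) = -0.232783.
Therefore gamma(1) = -0.2328 (to 4 decimal places).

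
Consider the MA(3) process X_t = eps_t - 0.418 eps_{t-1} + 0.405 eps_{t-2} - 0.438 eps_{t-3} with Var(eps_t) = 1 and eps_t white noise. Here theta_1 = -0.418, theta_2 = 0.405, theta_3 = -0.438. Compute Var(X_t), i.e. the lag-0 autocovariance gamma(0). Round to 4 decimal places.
\gamma(0) = 1.5306

For an MA(q) process X_t = eps_t + sum_i theta_i eps_{t-i} with
Var(eps_t) = sigma^2, the variance is
  gamma(0) = sigma^2 * (1 + sum_i theta_i^2).
  sum_i theta_i^2 = (-0.418)^2 + (0.405)^2 + (-0.438)^2 = 0.174724 + 0.164025 + 0.191844 = 0.530593.
  gamma(0) = 1 * (1 + 0.530593) = 1 * 1.530593 = 1.530593, which rounds to 1.5306.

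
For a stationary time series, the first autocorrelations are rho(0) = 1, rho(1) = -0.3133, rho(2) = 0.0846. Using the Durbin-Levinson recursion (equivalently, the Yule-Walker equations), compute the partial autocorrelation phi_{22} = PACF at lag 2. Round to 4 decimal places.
\phi_{22} = -0.0150

The PACF at lag k is phi_{kk}, the last component of the solution
to the Yule-Walker system G_k phi = r_k where
  (G_k)_{ij} = rho(|i - j|), (r_k)_i = rho(i), i,j = 1..k.
Equivalently, Durbin-Levinson gives phi_{kk} iteratively:
  phi_{11} = rho(1)
  phi_{kk} = [rho(k) - sum_{j=1..k-1} phi_{k-1,j} rho(k-j)]
            / [1 - sum_{j=1..k-1} phi_{k-1,j} rho(j)],
  phi_{k,j} = phi_{k-1,j} - phi_{kk} phi_{k-1,k-j},  j = 1..k-1.
Step k = 1:
  phi_11 = rho(1) = -0.3133.
Step k = 2:
  phi_22 = [rho(2) - phi_11 rho(1)] / [1 - phi_11 rho(1)] = [0.0846 - (-0.3133)(-0.3133)] / [1 - (-0.3133)(-0.3133)]
         = -0.01355689 / 0.90184311 = -0.015.
Therefore phi_{22} = -0.0150.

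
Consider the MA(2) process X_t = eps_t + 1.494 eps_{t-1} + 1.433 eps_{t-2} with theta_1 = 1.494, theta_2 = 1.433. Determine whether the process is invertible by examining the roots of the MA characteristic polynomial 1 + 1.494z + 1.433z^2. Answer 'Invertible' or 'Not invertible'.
\text{Not invertible}

The MA(q) characteristic polynomial is P(z) = 1 + 1.494z + 1.433z^2.
Invertibility requires all roots to lie outside the unit circle, i.e. |z| > 1 for every root.
Set 1 + (1.494) z + (1.433) z^2 = 0, i.e. a z^2 + b z + c = 0 with a = 1.433, b = 1.494, c = 1.
Discriminant D = b^2 - 4ac = (1.494)^2 - 4*(1.433)*1 = 2.232036 - (5.732) = -3.499964.
D < 0, so the roots are the complex-conjugate pair z = (-b +/- i sqrt(-D)) / (2a) = -0.5213 +/- 0.6528i.
For a conjugate pair |z|^2 = z * conj(z) = (product of roots) = c/a = 1/(1.433) = 0.697837, so |z| = sqrt(0.697837) = 0.8354 for both roots.
Moduli of all roots: 0.8354, 0.8354.
All moduli strictly greater than 1? No.
Verdict: Not invertible.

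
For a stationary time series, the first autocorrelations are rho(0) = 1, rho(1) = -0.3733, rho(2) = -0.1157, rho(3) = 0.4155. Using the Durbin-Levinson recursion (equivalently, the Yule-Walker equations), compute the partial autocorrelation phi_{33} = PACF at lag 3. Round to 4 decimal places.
\phi_{33} = 0.3170

The PACF at lag k is phi_{kk}, the last component of the solution
to the Yule-Walker system G_k phi = r_k where
  (G_k)_{ij} = rho(|i - j|), (r_k)_i = rho(i), i,j = 1..k.
Equivalently, Durbin-Levinson gives phi_{kk} iteratively:
  phi_{11} = rho(1)
  phi_{kk} = [rho(k) - sum_{j=1..k-1} phi_{k-1,j} rho(k-j)]
            / [1 - sum_{j=1..k-1} phi_{k-1,j} rho(j)],
  phi_{k,j} = phi_{k-1,j} - phi_{kk} phi_{k-1,k-j},  j = 1..k-1.
Step k = 1:
  phi_11 = rho(1) = -0.3733.
Step k = 2:
  phi_22 = [rho(2) - phi_11 rho(1)] / [1 - phi_11 rho(1)] = [-0.1157 - (-0.3733)(-0.3733)] / [1 - (-0.3733)(-0.3733)]
         = -0.25505289 / 0.86064711 = -0.29635.
  Update: phi_21 = phi_11 - phi_22 phi_11 = -0.3733 - (-0.29635)(-0.3733) = -0.483928.
Step k = 3:
  phi_33 = [rho(3) - phi_21 rho(2) - phi_22 rho(1)] / [1 - phi_21 rho(1) - phi_22 rho(2)]
    numerator   = 0.4155 - (-0.483928)(-0.1157) - (-0.29635)(-0.3733) = 0.24888208
    denominator = 1 - (-0.483928)(-0.3733) - (-0.29635)(-0.1157) = 0.78506215
  phi_33 = 0.24888208 / 0.78506215 = 0.317.
Therefore phi_{33} = 0.3170.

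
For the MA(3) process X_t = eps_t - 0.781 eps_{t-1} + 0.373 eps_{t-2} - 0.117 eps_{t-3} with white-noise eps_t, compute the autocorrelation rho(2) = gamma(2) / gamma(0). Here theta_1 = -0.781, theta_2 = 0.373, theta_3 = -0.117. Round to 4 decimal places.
\rho(2) = 0.2634

For an MA(q) process with theta_0 = 1, the autocovariance is
  gamma(k) = sigma^2 * sum_{i=0..q-k} theta_i * theta_{i+k},
and rho(k) = gamma(k) / gamma(0). Sigma^2 cancels.
  numerator   = (1)*(0.373) + (-0.781)*(-0.117) = 0.464377.
  denominator = (1)^2 + (-0.781)^2 + (0.373)^2 + (-0.117)^2 = 1.762779.
  rho(2) = 0.464377 / 1.762779 = 0.2634.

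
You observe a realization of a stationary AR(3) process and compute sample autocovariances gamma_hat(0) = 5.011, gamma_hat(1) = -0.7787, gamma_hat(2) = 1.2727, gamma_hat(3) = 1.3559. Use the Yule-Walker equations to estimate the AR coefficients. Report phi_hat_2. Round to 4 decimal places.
\hat\phi_{2} = 0.2790

The Yule-Walker equations for an AR(p) process read, in matrix form,
  Gamma_p phi = r_p,   with   (Gamma_p)_{ij} = gamma(|i - j|),
                       (r_p)_i = gamma(i),   i,j = 1..p.
Substitute the sample gammas (Toeplitz matrix and right-hand side of size 3):
  Gamma_p = [[5.011, -0.7787, 1.2727], [-0.7787, 5.011, -0.7787], [1.2727, -0.7787, 5.011]]
  r_p     = [-0.7787, 1.2727, 1.3559]
Written out (R1..R3):
  (R1) 5.011 phi_1 - 0.7787 phi_2 + 1.2727 phi_3 = -0.7787
  (R2) -0.7787 phi_1 + 5.011 phi_2 - 0.7787 phi_3 = 1.2727
  (R3) 1.2727 phi_1 - 0.7787 phi_2 + 5.011 phi_3 = 1.3559
Gaussian elimination:
  R2 <- R2 - (-0.7787/5.011) R1 = R2 - (-0.155398) R1:  4.889991 phi_2 - 0.580925 phi_3 = 1.151691
  R3 <- R3 - (1.2727/5.011) R1 = R3 - (0.253981) R1:  -0.580925 phi_2 + 4.687758 phi_3 = 1.553675
  R3 <- R3 - (-0.580925/4.889991) R2 = R3 - (-0.118799) R2:  4.618745 phi_3 = 1.690495
Back-substitution:
  phi_hat_3 = 1.690495 / 4.618745 = 0.366007
  phi_hat_2 = (1.151691 - (-0.580925)(0.366007)) / 4.889991 = 0.279001
  phi_hat_1 = (-0.7787 - (-0.7787)(0.279001) - (1.2727)(0.366007)) / 5.011 = -0.205001
So phi_hat = [-0.2050, 0.2790, 0.3660].
Therefore phi_hat_2 = 0.2790.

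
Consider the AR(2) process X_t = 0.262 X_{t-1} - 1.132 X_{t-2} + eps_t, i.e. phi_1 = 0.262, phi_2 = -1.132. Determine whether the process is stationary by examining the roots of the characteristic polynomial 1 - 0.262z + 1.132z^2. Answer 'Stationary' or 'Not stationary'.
\text{Not stationary}

The AR(p) characteristic polynomial is P(z) = 1 - 0.262z + 1.132z^2.
Stationarity requires all roots to lie outside the unit circle, i.e. |z| > 1 for every root.
Set 1 + (-0.262) z + (1.132) z^2 = 0, i.e. a z^2 + b z + c = 0 with a = 1.132, b = -0.262, c = 1.
Discriminant D = b^2 - 4ac = (-0.262)^2 - 4*(1.132)*1 = 0.068644 - (4.528) = -4.459356.
D < 0, so the roots are the complex-conjugate pair z = (-b +/- i sqrt(-D)) / (2a) = 0.1157 +/- 0.9327i.
For a conjugate pair |z|^2 = z * conj(z) = (product of roots) = c/a = 1/(1.132) = 0.883392, so |z| = sqrt(0.883392) = 0.9399 for both roots.
Moduli of all roots: 0.9399, 0.9399.
All moduli strictly greater than 1? No.
Verdict: Not stationary.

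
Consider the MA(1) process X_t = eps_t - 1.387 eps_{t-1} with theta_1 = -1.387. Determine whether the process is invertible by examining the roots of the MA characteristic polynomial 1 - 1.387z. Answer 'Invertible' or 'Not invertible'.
\text{Not invertible}

The MA(q) characteristic polynomial is P(z) = 1 - 1.387z.
Invertibility requires all roots to lie outside the unit circle, i.e. |z| > 1 for every root.
This is linear in z: 1 + (-1.387) z = 0  =>  z = -1/(-1.387) = 0.720981,  |z| = 0.720981.
Moduli of all roots: 0.7210.
All moduli strictly greater than 1? No.
Verdict: Not invertible.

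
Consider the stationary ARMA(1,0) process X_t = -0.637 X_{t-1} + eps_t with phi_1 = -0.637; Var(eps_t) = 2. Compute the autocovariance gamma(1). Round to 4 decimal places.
\gamma(1) = -2.1439

Multiply the model equation by X_{t-k} and take expectations. With theta_0 = psi_0 = 1 and psi_j the MA(infinity) weights, this gives
  gamma(k) - sum_i phi_i gamma(k-i) = c_k,
  c_k = sigma^2 * sum_{j=k..q} theta_j psi_{j-k}   (c_k = 0 for k > q),
using gamma(-m) = gamma(m).
Pure AR (q = 0): c_0 = sigma^2 = 2, c_k = 0 for k >= 1.
Equations for k = 0 and k = 1 (AR order 1):
  gamma(0) = phi_1 gamma(1) + c_0
  gamma(1) = phi_1 gamma(0) + c_1
Substituting the second into the first: gamma(0) (1 - phi_1^2) = c_0 + phi_1 c_1, so
  gamma(0) = c_0 / (1 - phi_1^2) = 2 / (1 - (-0.637)^2) = 2 / 0.594231 = 3.365694.
  gamma(1) = phi_1 gamma(0) = (-0.637)(3.365694) = -2.143947.
Therefore gamma(1) = -2.1439 (to 4 decimal places).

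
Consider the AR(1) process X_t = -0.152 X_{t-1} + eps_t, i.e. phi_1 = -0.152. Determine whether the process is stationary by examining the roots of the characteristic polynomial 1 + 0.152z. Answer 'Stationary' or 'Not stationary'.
\text{Stationary}

The AR(p) characteristic polynomial is P(z) = 1 + 0.152z.
Stationarity requires all roots to lie outside the unit circle, i.e. |z| > 1 for every root.
This is linear in z: 1 + (0.152) z = 0  =>  z = -1/(0.152) = -6.578947,  |z| = 6.578947.
Moduli of all roots: 6.5789.
All moduli strictly greater than 1? Yes.
Verdict: Stationary.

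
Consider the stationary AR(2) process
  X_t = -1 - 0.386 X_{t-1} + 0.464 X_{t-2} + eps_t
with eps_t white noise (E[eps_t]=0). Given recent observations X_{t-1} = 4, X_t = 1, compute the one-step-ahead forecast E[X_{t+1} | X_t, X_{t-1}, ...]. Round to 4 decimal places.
E[X_{t+1} \mid \mathcal F_t] = 0.4700

For an AR(p) model X_t = c + sum_i phi_i X_{t-i} + eps_t, the
one-step-ahead conditional mean is
  E[X_{t+1} | X_t, ...] = c + sum_i phi_i X_{t+1-i}.
Substitute known values:
  E[X_{t+1} | ...] = -1 + (-0.386) * (1) + (0.464) * (4)
                   = 0.4700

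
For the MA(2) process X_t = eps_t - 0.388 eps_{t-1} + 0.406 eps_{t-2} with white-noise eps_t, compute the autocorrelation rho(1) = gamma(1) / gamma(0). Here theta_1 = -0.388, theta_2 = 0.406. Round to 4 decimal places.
\rho(1) = -0.4147

For an MA(q) process with theta_0 = 1, the autocovariance is
  gamma(k) = sigma^2 * sum_{i=0..q-k} theta_i * theta_{i+k},
and rho(k) = gamma(k) / gamma(0). Sigma^2 cancels.
  numerator   = (1)*(-0.388) + (-0.388)*(0.406) = -0.545528.
  denominator = (1)^2 + (-0.388)^2 + (0.406)^2 = 1.31538.
  rho(1) = -0.545528 / 1.31538 = -0.4147.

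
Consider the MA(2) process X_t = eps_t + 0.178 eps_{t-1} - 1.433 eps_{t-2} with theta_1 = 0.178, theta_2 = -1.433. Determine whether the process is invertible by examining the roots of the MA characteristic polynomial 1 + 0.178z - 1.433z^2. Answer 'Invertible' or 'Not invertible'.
\text{Not invertible}

The MA(q) characteristic polynomial is P(z) = 1 + 0.178z - 1.433z^2.
Invertibility requires all roots to lie outside the unit circle, i.e. |z| > 1 for every root.
Set 1 + (0.178) z + (-1.433) z^2 = 0, i.e. a z^2 + b z + c = 0 with a = -1.433, b = 0.178, c = 1.
Discriminant D = b^2 - 4ac = (0.178)^2 - 4*(-1.433)*1 = 0.031684 - (-5.732) = 5.763684.
D >= 0, so the roots are real: z = (-b +/- sqrt(D)) / (2a) = (-0.178 +/- 2.400767) / (-2.866).
  z_1 = (-0.178 + 2.400767) / (-2.866) = -0.7756,   |z_1| = 0.7756.
  z_2 = (-0.178 - 2.400767) / (-2.866) = 0.8998,   |z_2| = 0.8998.
Moduli of all roots: 0.7756, 0.8998.
All moduli strictly greater than 1? No.
Verdict: Not invertible.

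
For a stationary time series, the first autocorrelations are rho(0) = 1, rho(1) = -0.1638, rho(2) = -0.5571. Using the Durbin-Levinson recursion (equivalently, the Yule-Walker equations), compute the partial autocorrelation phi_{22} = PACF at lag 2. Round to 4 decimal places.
\phi_{22} = -0.6000

The PACF at lag k is phi_{kk}, the last component of the solution
to the Yule-Walker system G_k phi = r_k where
  (G_k)_{ij} = rho(|i - j|), (r_k)_i = rho(i), i,j = 1..k.
Equivalently, Durbin-Levinson gives phi_{kk} iteratively:
  phi_{11} = rho(1)
  phi_{kk} = [rho(k) - sum_{j=1..k-1} phi_{k-1,j} rho(k-j)]
            / [1 - sum_{j=1..k-1} phi_{k-1,j} rho(j)],
  phi_{k,j} = phi_{k-1,j} - phi_{kk} phi_{k-1,k-j},  j = 1..k-1.
Step k = 1:
  phi_11 = rho(1) = -0.1638.
Step k = 2:
  phi_22 = [rho(2) - phi_11 rho(1)] / [1 - phi_11 rho(1)] = [-0.5571 - (-0.1638)(-0.1638)] / [1 - (-0.1638)(-0.1638)]
         = -0.58393044 / 0.97316956 = -0.6.
Therefore phi_{22} = -0.6000.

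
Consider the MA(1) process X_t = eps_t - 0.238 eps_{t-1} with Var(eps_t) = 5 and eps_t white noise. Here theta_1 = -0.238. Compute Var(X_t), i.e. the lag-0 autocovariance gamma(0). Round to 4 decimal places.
\gamma(0) = 5.2832

For an MA(q) process X_t = eps_t + sum_i theta_i eps_{t-i} with
Var(eps_t) = sigma^2, the variance is
  gamma(0) = sigma^2 * (1 + sum_i theta_i^2).
  sum_i theta_i^2 = (-0.238)^2 = 0.056644.
  gamma(0) = 5 * (1 + 0.056644) = 5 * 1.056644 = 5.28322, which rounds to 5.2832.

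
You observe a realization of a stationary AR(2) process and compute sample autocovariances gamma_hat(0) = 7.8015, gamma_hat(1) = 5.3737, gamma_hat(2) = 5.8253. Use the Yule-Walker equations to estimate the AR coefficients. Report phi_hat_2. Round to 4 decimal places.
\hat\phi_{2} = 0.5180

The Yule-Walker equations for an AR(p) process read, in matrix form,
  Gamma_p phi = r_p,   with   (Gamma_p)_{ij} = gamma(|i - j|),
                       (r_p)_i = gamma(i),   i,j = 1..p.
Substitute the sample gammas (Toeplitz matrix and right-hand side of size 2):
  Gamma_p = [[7.8015, 5.3737], [5.3737, 7.8015]]
  r_p     = [5.3737, 5.8253]
Written out:
  7.8015 phi_1 + 5.3737 phi_2 = 5.3737
  5.3737 phi_1 + 7.8015 phi_2 = 5.8253
Solve by Cramer's rule:
  det = gamma(0)^2 - gamma(1)^2 = (7.8015)^2 - (5.3737)^2 = 60.86340225 - 28.87665169 = 31.98675056
  phi_hat_1 = [gamma(1) gamma(0) - gamma(1) gamma(2)] / det = [(5.3737)(7.8015) - (5.3737)(5.8253)] / 31.98675056 = 10.61950594 / 31.98675056 = 0.332
  phi_hat_2 = [gamma(0) gamma(2) - gamma(1)^2] / det = [(7.8015)(5.8253) - (5.3737)^2] / 31.98675056 = 16.56942626 / 31.98675056 = 0.518
So phi_hat = [0.3320, 0.5180].
Therefore phi_hat_2 = 0.5180.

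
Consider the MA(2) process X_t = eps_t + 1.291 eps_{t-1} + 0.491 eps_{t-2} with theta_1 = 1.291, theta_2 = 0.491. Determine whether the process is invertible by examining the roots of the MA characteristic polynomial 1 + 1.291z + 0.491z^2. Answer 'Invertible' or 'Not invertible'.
\text{Invertible}

The MA(q) characteristic polynomial is P(z) = 1 + 1.291z + 0.491z^2.
Invertibility requires all roots to lie outside the unit circle, i.e. |z| > 1 for every root.
Set 1 + (1.291) z + (0.491) z^2 = 0, i.e. a z^2 + b z + c = 0 with a = 0.491, b = 1.291, c = 1.
Discriminant D = b^2 - 4ac = (1.291)^2 - 4*(0.491)*1 = 1.666681 - (1.964) = -0.297319.
D < 0, so the roots are the complex-conjugate pair z = (-b +/- i sqrt(-D)) / (2a) = -1.3147 +/- 0.5553i.
For a conjugate pair |z|^2 = z * conj(z) = (product of roots) = c/a = 1/(0.491) = 2.03666, so |z| = sqrt(2.03666) = 1.4271 for both roots.
Moduli of all roots: 1.4271, 1.4271.
All moduli strictly greater than 1? Yes.
Verdict: Invertible.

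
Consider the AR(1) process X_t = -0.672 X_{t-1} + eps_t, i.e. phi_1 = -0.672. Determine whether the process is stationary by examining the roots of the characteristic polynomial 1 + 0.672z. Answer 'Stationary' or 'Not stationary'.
\text{Stationary}

The AR(p) characteristic polynomial is P(z) = 1 + 0.672z.
Stationarity requires all roots to lie outside the unit circle, i.e. |z| > 1 for every root.
This is linear in z: 1 + (0.672) z = 0  =>  z = -1/(0.672) = -1.488095,  |z| = 1.488095.
Moduli of all roots: 1.4881.
All moduli strictly greater than 1? Yes.
Verdict: Stationary.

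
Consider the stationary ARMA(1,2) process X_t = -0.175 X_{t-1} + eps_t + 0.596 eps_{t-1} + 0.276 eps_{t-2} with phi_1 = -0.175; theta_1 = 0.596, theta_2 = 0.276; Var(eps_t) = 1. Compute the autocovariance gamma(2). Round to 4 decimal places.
\gamma(2) = 0.1887

Multiply the model equation by X_{t-k} and take expectations. With theta_0 = psi_0 = 1 and psi_j the MA(infinity) weights, this gives
  gamma(k) - sum_i phi_i gamma(k-i) = c_k,
  c_k = sigma^2 * sum_{j=k..q} theta_j psi_{j-k}   (c_k = 0 for k > q),
using gamma(-m) = gamma(m).
psi-weights needed (psi_j = theta_j + sum_i phi_i psi_{j-i}):
  psi_1 = theta_1 + phi_1 = 0.596 + (-0.175) = 0.421
  psi_2 = theta_2 + phi_1 psi_1 = 0.276 + (-0.175)(0.421) = 0.202325
Right-hand sides:
  c_0 = sigma^2 (1 + theta_1 psi_1 + theta_2 psi_2) = 1 * (1 + (0.596)(0.421) + (0.276)(0.202325)) = 1 * 1.306758 = 1.306758
  c_1 = sigma^2 (theta_1 + theta_2 psi_1) = 1 * (0.596 + (0.276)(0.421)) = 0.712196
  c_2 = sigma^2 theta_2 = 1 * (0.276) = 0.276
Equations for k = 0 and k = 1 (AR order 1):
  gamma(0) = phi_1 gamma(1) + c_0
  gamma(1) = phi_1 gamma(0) + c_1
Substituting the second into the first: gamma(0) (1 - phi_1^2) = c_0 + phi_1 c_1, so
  gamma(0) = (c_0 + phi_1 c_1) / (1 - phi_1^2) = (1.306758 + (-0.175)(0.712196)) / (1 - (-0.175)^2) = 1.182123 / 0.969375 = 1.21947.
  gamma(1) = phi_1 gamma(0) + c_1 = (-0.175)(1.21947) + (0.712196) = 0.498789.
For k = 2: gamma(2) = phi_1 gamma(1) + c_2
  = (-0.175)(0.498789) + (0.276) = 0.188712.
Therefore gamma(2) = 0.1887 (to 4 decimal places).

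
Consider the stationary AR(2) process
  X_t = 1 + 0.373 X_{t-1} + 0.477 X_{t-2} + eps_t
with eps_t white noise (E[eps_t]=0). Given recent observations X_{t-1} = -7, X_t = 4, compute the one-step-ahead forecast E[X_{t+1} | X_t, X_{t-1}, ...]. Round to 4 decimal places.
E[X_{t+1} \mid \mathcal F_t] = -0.8470

For an AR(p) model X_t = c + sum_i phi_i X_{t-i} + eps_t, the
one-step-ahead conditional mean is
  E[X_{t+1} | X_t, ...] = c + sum_i phi_i X_{t+1-i}.
Substitute known values:
  E[X_{t+1} | ...] = 1 + (0.373) * (4) + (0.477) * (-7)
                   = -0.8470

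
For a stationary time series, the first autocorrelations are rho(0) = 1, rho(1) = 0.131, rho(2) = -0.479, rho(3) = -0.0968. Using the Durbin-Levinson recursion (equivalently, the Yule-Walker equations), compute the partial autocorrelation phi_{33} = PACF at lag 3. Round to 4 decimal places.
\phi_{33} = 0.0871

The PACF at lag k is phi_{kk}, the last component of the solution
to the Yule-Walker system G_k phi = r_k where
  (G_k)_{ij} = rho(|i - j|), (r_k)_i = rho(i), i,j = 1..k.
Equivalently, Durbin-Levinson gives phi_{kk} iteratively:
  phi_{11} = rho(1)
  phi_{kk} = [rho(k) - sum_{j=1..k-1} phi_{k-1,j} rho(k-j)]
            / [1 - sum_{j=1..k-1} phi_{k-1,j} rho(j)],
  phi_{k,j} = phi_{k-1,j} - phi_{kk} phi_{k-1,k-j},  j = 1..k-1.
Step k = 1:
  phi_11 = rho(1) = 0.131.
Step k = 2:
  phi_22 = [rho(2) - phi_11 rho(1)] / [1 - phi_11 rho(1)] = [-0.479 - (0.131)(0.131)] / [1 - (0.131)(0.131)]
         = -0.496161 / 0.982839 = -0.504824.
  Update: phi_21 = phi_11 - phi_22 phi_11 = 0.131 - (-0.504824)(0.131) = 0.197132.
Step k = 3:
  phi_33 = [rho(3) - phi_21 rho(2) - phi_22 rho(1)] / [1 - phi_21 rho(1) - phi_22 rho(2)]
    numerator   = -0.0968 - (0.197132)(-0.479) - (-0.504824)(0.131) = 0.0637582
    denominator = 1 - (0.197132)(0.131) - (-0.504824)(-0.479) = 0.73236488
  phi_33 = 0.0637582 / 0.73236488 = 0.0871.
Therefore phi_{33} = 0.0871.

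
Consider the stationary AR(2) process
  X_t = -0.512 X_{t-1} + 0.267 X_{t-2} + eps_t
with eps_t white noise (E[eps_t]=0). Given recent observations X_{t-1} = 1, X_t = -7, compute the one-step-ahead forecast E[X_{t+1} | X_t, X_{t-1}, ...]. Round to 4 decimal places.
E[X_{t+1} \mid \mathcal F_t] = 3.8510

For an AR(p) model X_t = c + sum_i phi_i X_{t-i} + eps_t, the
one-step-ahead conditional mean is
  E[X_{t+1} | X_t, ...] = c + sum_i phi_i X_{t+1-i}.
Substitute known values:
  E[X_{t+1} | ...] = (-0.512) * (-7) + (0.267) * (1)
                   = 3.8510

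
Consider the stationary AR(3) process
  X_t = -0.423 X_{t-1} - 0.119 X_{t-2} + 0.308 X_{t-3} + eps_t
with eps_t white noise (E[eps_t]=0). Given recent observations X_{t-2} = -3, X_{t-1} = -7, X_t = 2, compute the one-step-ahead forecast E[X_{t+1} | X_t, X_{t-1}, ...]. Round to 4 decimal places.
E[X_{t+1} \mid \mathcal F_t] = -0.9370

For an AR(p) model X_t = c + sum_i phi_i X_{t-i} + eps_t, the
one-step-ahead conditional mean is
  E[X_{t+1} | X_t, ...] = c + sum_i phi_i X_{t+1-i}.
Substitute known values:
  E[X_{t+1} | ...] = (-0.423) * (2) + (-0.119) * (-7) + (0.308) * (-3)
                   = -0.9370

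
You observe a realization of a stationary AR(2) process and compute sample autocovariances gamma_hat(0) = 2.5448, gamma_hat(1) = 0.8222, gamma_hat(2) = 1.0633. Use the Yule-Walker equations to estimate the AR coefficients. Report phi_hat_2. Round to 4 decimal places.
\hat\phi_{2} = 0.3500

The Yule-Walker equations for an AR(p) process read, in matrix form,
  Gamma_p phi = r_p,   with   (Gamma_p)_{ij} = gamma(|i - j|),
                       (r_p)_i = gamma(i),   i,j = 1..p.
Substitute the sample gammas (Toeplitz matrix and right-hand side of size 2):
  Gamma_p = [[2.5448, 0.8222], [0.8222, 2.5448]]
  r_p     = [0.8222, 1.0633]
Written out:
  2.5448 phi_1 + 0.8222 phi_2 = 0.8222
  0.8222 phi_1 + 2.5448 phi_2 = 1.0633
Solve by Cramer's rule:
  det = gamma(0)^2 - gamma(1)^2 = (2.5448)^2 - (0.8222)^2 = 6.47600704 - 0.67601284 = 5.7999942
  phi_hat_1 = [gamma(1) gamma(0) - gamma(1) gamma(2)] / det = [(0.8222)(2.5448) - (0.8222)(1.0633)] / 5.7999942 = 1.2180893 / 5.7999942 = 0.21
  phi_hat_2 = [gamma(0) gamma(2) - gamma(1)^2] / det = [(2.5448)(1.0633) - (0.8222)^2] / 5.7999942 = 2.029873 / 5.7999942 = 0.35
So phi_hat = [0.2100, 0.3500].
Therefore phi_hat_2 = 0.3500.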